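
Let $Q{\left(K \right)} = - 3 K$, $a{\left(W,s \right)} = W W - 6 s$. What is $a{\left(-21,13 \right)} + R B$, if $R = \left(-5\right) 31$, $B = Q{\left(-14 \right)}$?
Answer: $-6147$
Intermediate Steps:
$a{\left(W,s \right)} = W^{2} - 6 s$
$B = 42$ ($B = \left(-3\right) \left(-14\right) = 42$)
$R = -155$
$a{\left(-21,13 \right)} + R B = \left(\left(-21\right)^{2} - 78\right) - 6510 = \left(441 - 78\right) - 6510 = 363 - 6510 = -6147$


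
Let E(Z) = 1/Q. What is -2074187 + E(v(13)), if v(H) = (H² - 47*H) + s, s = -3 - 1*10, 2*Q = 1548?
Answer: -1605420737/774 ≈ -2.0742e+6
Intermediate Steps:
Q = 774 (Q = (½)*1548 = 774)
s = -13 (s = -3 - 10 = -13)
v(H) = -13 + H² - 47*H (v(H) = (H² - 47*H) - 13 = -13 + H² - 47*H)
E(Z) = 1/774
-2074187 + E(v(13)) = -2074187 + 1/774 = -1605420737/774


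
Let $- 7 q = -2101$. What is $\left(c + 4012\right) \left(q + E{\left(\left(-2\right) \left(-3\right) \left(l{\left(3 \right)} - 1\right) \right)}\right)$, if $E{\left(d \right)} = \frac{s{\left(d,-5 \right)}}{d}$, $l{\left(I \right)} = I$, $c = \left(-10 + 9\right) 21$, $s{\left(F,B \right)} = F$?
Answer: $\frac{8413028}{7} \approx 1.2019 \cdot 10^{6}$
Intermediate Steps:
$c = -21$ ($c = \left(-1\right) 21 = -21$)
$q = \frac{2101}{7}$ ($q = \left(- \frac{1}{7}\right) \left(-2101\right) = \frac{2101}{7} \approx 300.14$)
$E{\left(d \right)} = 1$ ($E{\left(d \right)} = \frac{d}{d} = 1$)
$\left(c + 4012\right) \left(q + E{\left(\left(-2\right) \left(-3\right) \left(l{\left(3 \right)} - 1\right) \right)}\right) = \left(-21 + 4012\right) \left(\frac{2101}{7} + 1\right) = 3991 \cdot \frac{2108}{7} = \frac{8413028}{7}$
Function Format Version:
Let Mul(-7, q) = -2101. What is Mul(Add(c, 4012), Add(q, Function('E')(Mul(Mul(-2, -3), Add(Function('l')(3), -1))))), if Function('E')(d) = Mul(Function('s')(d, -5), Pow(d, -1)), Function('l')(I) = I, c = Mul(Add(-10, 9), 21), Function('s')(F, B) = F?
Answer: Rational(8413028, 7) ≈ 1.2019e+6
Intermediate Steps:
c = -21 (c = Mul(-1, 21) = -21)
q = Rational(2101, 7) (q = Mul(Rational(-1, 7), -2101) = Rational(2101, 7) ≈ 300.14)
Function('E')(d) = 1 (Function('E')(d) = Mul(d, Pow(d, -1)) = 1)
Mul(Add(c, 4012), Add(q, Function('E')(Mul(Mul(-2, -3), Add(Function('l')(3), -1))))) = Mul(Add(-21, 4012), Add(Rational(2101, 7), 1)) = Mul(3991, Rational(2108, 7)) = Rational(8413028, 7)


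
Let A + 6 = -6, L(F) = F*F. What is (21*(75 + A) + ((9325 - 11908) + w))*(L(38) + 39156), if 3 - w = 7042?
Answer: -336939400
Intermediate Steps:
w = -7039 (w = 3 - 1*7042 = 3 - 7042 = -7039)
L(F) = F²
A = -12 (A = -6 - 6 = -12)
(21*(75 + A) + ((9325 - 11908) + w))*(L(38) + 39156) = (21*(75 - 12) + ((9325 - 11908) - 7039))*(38² + 39156) = (21*63 + (-2583 - 7039))*(1444 + 39156) = (1323 - 9622)*40600 = -8299*40600 = -336939400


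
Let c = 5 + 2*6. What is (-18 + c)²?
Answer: 1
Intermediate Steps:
c = 17 (c = 5 + 12 = 17)
(-18 + c)² = (-18 + 17)² = (-1)² = 1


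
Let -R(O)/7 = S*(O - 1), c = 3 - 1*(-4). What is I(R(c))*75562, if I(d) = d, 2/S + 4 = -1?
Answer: 6347208/5 ≈ 1.2694e+6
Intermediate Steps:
S = -⅖ (S = 2/(-4 - 1) = 2/(-5) = 2*(-⅕) = -⅖ ≈ -0.40000)
c = 7 (c = 3 + 4 = 7)
R(O) = -14/5 + 14*O/5 (R(O) = -(-14)*(O - 1)/5 = -(-14)*(-1 + O)/5 = -7*(⅖ - 2*O/5) = -14/5 + 14*O/5)
I(R(c))*75562 = (-14/5 + (14/5)*7)*75562 = (-14/5 + 98/5)*75562 = (84/5)*75562 = 6347208/5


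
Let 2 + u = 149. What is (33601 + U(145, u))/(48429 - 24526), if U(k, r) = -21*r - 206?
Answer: 30308/23903 ≈ 1.2680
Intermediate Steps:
u = 147 (u = -2 + 149 = 147)
U(k, r) = -206 - 21*r
(33601 + U(145, u))/(48429 - 24526) = (33601 + (-206 - 21*147))/(48429 - 24526) = (33601 + (-206 - 3087))/23903 = (33601 - 3293)*(1/23903) = 30308*(1/23903) = 30308/23903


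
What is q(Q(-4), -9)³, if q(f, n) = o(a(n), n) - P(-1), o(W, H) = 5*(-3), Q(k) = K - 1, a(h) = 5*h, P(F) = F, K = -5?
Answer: -2744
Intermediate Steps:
Q(k) = -6 (Q(k) = -5 - 1 = -6)
o(W, H) = -15
q(f, n) = -14 (q(f, n) = -15 - 1*(-1) = -15 + 1 = -14)
q(Q(-4), -9)³ = (-14)³ = -2744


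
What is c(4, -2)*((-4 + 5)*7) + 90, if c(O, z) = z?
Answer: 76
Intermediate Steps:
c(4, -2)*((-4 + 5)*7) + 90 = -2*(-4 + 5)*7 + 90 = -2*7 + 90 = -14 + 90 = 76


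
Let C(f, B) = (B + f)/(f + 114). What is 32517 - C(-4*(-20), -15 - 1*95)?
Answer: 3154164/97 ≈ 32517.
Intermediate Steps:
C(f, B) = (B + f)/(114 + f)
32517 - C(-4*(-20), -15 - 1*95) = 32517 - ((-15 - 1*95) - 4*(-20))/(114 - 4*(-20)) = 32517 - ((-15 - 95) + 80)/(114 + 80) = 32517 - (-110 + 80)/194 = 32517 - (-30)/194 = 32517 - 1*(-15/97) = 32517 + 15/97 = 3154164/97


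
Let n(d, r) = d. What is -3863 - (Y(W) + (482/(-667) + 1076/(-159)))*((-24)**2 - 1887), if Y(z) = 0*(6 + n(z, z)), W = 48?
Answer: -21029701/1537 ≈ -13682.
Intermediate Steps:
Y(z) = 0 (Y(z) = 0*(6 + z) = 0)
-3863 - (Y(W) + (482/(-667) + 1076/(-159)))*((-24)**2 - 1887) = -3863 - (0 + (482/(-667) + 1076/(-159)))*((-24)**2 - 1887) = -3863 - (0 + (482*(-1/667) + 1076*(-1/159)))*(576 - 1887) = -3863 - (0 + (-482/667 - 1076/159))*(-1311) = -3863 - (0 - 794330/106053)*(-1311) = -3863 - (-794330)*(-1311)/106053 = -3863 - 1*15092270/1537 = -3863 - 15092270/1537 = -21029701/1537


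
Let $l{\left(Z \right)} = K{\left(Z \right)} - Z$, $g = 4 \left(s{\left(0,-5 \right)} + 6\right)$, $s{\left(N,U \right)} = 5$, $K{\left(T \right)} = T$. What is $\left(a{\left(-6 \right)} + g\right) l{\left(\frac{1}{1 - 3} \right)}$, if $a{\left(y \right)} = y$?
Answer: $0$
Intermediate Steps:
$g = 44$ ($g = 4 \left(5 + 6\right) = 4 \cdot 11 = 44$)
$l{\left(Z \right)} = 0$ ($l{\left(Z \right)} = Z - Z = 0$)
$\left(a{\left(-6 \right)} + g\right) l{\left(\frac{1}{1 - 3} \right)} = \left(-6 + 44\right) 0 = 38 \cdot 0 = 0$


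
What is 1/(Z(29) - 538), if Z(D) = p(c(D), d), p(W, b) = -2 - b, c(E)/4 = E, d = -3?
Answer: -1/537 ≈ -0.0018622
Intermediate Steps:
c(E) = 4*E
Z(D) = 1 (Z(D) = -2 - 1*(-3) = -2 + 3 = 1)
1/(Z(29) - 538) = 1/(1 - 538) = 1/(-537) = -1/537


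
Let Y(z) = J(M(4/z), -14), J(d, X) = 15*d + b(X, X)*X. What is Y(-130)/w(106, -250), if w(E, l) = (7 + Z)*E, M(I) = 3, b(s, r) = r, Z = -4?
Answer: 241/318 ≈ 0.75786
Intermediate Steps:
w(E, l) = 3*E (w(E, l) = (7 - 4)*E = 3*E)
J(d, X) = X**2 + 15*d (J(d, X) = 15*d + X*X = 15*d + X**2 = X**2 + 15*d)
Y(z) = 241 (Y(z) = (-14)**2 + 15*3 = 196 + 45 = 241)
Y(-130)/w(106, -250) = 241/((3*106)) = 241/318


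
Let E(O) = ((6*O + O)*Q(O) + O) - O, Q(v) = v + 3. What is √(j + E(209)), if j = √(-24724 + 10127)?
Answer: √(310156 + I*√14597) ≈ 556.92 + 0.11*I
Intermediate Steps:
Q(v) = 3 + v
j = I*√14597 (j = √(-14597) = I*√14597 ≈ 120.82*I)
E(O) = 7*O*(3 + O) (E(O) = ((6*O + O)*(3 + O) + O) - O = ((7*O)*(3 + O) + O) - O = (7*O*(3 + O) + O) - O = (O + 7*O*(3 + O)) - O = 7*O*(3 + O))
√(j + E(209)) = √(I*√14597 + 7*209*(3 + 209)) = √(I*√14597 + 7*209*212) = √(I*√14597 + 310156) = √(310156 + I*√14597)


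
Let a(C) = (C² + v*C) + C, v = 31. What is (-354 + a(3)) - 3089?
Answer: -3338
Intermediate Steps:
a(C) = C² + 32*C (a(C) = (C² + 31*C) + C = C² + 32*C)
(-354 + a(3)) - 3089 = (-354 + 3*(32 + 3)) - 3089 = (-354 + 3*35) - 3089 = (-354 + 105) - 3089 = -249 - 3089 = -3338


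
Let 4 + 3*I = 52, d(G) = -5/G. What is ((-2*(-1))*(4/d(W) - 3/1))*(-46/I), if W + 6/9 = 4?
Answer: 391/12 ≈ 32.583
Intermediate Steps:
W = 10/3 (W = -2/3 + 4 = 10/3 ≈ 3.3333)
I = 16 (I = -4/3 + (1/3)*52 = -4/3 + 52/3 = 16)
((-2*(-1))*(4/d(W) - 3/1))*(-46/I) = ((-2*(-1))*(4/((-5/10/3)) - 3/1))*(-46/16) = (2*(4/((-5*3/10)) - 3*1))*(-46*1/16) = (2*(4/(-3/2) - 3))*(-23/8) = (2*(4*(-2/3) - 3))*(-23/8) = (2*(-8/3 - 3))*(-23/8) = (2*(-17/3))*(-23/8) = -34/3*(-23/8) = 391/12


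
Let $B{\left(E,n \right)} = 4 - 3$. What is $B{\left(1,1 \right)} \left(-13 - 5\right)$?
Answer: $-18$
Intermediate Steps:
$B{\left(E,n \right)} = 1$ ($B{\left(E,n \right)} = 4 - 3 = 1$)
$B{\left(1,1 \right)} \left(-13 - 5\right) = 1 \left(-13 - 5\right) = 1 \left(-18\right) = -18$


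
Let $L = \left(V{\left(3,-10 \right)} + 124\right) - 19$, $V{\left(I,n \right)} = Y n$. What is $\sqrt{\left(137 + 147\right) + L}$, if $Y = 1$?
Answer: $\sqrt{379} \approx 19.468$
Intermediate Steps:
$V{\left(I,n \right)} = n$ ($V{\left(I,n \right)} = 1 n = n$)
$L = 95$ ($L = \left(-10 + 124\right) - 19 = 114 - 19 = 95$)
$\sqrt{\left(137 + 147\right) + L} = \sqrt{\left(137 + 147\right) + 95} = \sqrt{284 + 95} = \sqrt{379}$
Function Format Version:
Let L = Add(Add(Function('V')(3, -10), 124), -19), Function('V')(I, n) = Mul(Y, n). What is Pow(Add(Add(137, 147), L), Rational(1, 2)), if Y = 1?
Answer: Pow(379, Rational(1, 2)) ≈ 19.468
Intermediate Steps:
Function('V')(I, n) = n (Function('V')(I, n) = Mul(1, n) = n)
L = 95 (L = Add(Add(-10, 124), -19) = Add(114, -19) = 95)
Pow(Add(Add(137, 147), L), Rational(1, 2)) = Pow(Add(Add(137, 147), 95), Rational(1, 2)) = Pow(Add(284, 95), Rational(1, 2)) = Pow(379, Rational(1, 2))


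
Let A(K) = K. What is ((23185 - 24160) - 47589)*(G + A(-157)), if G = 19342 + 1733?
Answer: -1015861752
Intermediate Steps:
G = 21075
((23185 - 24160) - 47589)*(G + A(-157)) = ((23185 - 24160) - 47589)*(21075 - 157) = (-975 - 47589)*20918 = -48564*20918 = -1015861752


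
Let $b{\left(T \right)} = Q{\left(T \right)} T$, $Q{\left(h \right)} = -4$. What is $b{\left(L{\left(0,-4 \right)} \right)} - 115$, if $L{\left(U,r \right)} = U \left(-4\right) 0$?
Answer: $-115$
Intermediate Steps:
$L{\left(U,r \right)} = 0$ ($L{\left(U,r \right)} = - 4 U 0 = 0$)
$b{\left(T \right)} = - 4 T$
$b{\left(L{\left(0,-4 \right)} \right)} - 115 = \left(-4\right) 0 - 115 = 0 - 115 = -115$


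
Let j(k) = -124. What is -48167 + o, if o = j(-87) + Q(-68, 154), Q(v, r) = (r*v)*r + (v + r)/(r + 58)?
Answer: -176063731/106 ≈ -1.6610e+6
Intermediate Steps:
Q(v, r) = v*r² + (r + v)/(58 + r)
o = -170958029/106 (o = -124 + (154 - 68 - 68*154³ + 58*(-68)*154²)/(58 + 154) = -124 + (154 - 68 - 68*3652264 + 58*(-68)*23716)/212 = -124 + (154 - 68 - 248353952 - 93535904)/212 = -124 + (1/212)*(-341889770) = -124 - 170944885/106 = -170958029/106 ≈ -1.6128e+6)
-48167 + o = -48167 - 170958029/106 = -176063731/106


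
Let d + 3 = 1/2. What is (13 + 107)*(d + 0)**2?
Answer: 750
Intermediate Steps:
d = -5/2 (d = -3 + 1/2 = -5/2 ≈ -2.5000)
(13 + 107)*(d + 0)**2 = (13 + 107)*(-5/2 + 0)**2 = 120*(-5/2)**2 = 120*(25/4) = 750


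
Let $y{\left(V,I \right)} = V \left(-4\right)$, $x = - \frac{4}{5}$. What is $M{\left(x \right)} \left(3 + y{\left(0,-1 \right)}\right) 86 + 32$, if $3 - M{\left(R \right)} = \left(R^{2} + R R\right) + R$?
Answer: $\frac{17054}{25} \approx 682.16$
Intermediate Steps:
$x = - \frac{4}{5}$ ($x = \left(-4\right) \frac{1}{5} = - \frac{4}{5} \approx -0.8$)
$y{\left(V,I \right)} = - 4 V$
$M{\left(R \right)} = 3 - R - 2 R^{2}$ ($M{\left(R \right)} = 3 - \left(\left(R^{2} + R R\right) + R\right) = 3 - \left(\left(R^{2} + R^{2}\right) + R\right) = 3 - \left(2 R^{2} + R\right) = 3 - \left(R + 2 R^{2}\right) = 3 - R - 2 R^{2}$)
$M{\left(x \right)} \left(3 + y{\left(0,-1 \right)}\right) 86 + 32 = \left(3 - - \frac{4}{5} - 2 \left(- \frac{4}{5}\right)^{2}\right) \left(3 - 0\right) 86 + 32 = \left(3 + \frac{4}{5} - \frac{32}{25}\right) \left(3 + 0\right) 86 + 32 = \left(3 + \frac{4}{5} - \frac{32}{25}\right) 3 \cdot 86 + 32 = \frac{63}{25} \cdot 3 \cdot 86 + 32 = \frac{189}{25} \cdot 86 + 32 = \frac{16254}{25} + 32 = \frac{17054}{25}$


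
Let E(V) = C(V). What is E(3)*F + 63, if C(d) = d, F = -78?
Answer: -171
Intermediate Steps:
E(V) = V
E(3)*F + 63 = 3*(-78) + 63 = -234 + 63 = -171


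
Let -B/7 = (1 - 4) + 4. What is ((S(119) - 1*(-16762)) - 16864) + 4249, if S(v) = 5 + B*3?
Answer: 4131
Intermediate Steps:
B = -7 (B = -7*((1 - 4) + 4) = -7*(-3 + 4) = -7*1 = -7)
S(v) = -16 (S(v) = 5 - 7*3 = 5 - 21 = -16)
((S(119) - 1*(-16762)) - 16864) + 4249 = ((-16 - 1*(-16762)) - 16864) + 4249 = ((-16 + 16762) - 16864) + 4249 = (16746 - 16864) + 4249 = -118 + 4249 = 4131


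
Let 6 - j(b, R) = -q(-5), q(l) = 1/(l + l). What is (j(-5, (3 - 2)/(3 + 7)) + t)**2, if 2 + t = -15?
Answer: 12321/100 ≈ 123.21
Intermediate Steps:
q(l) = 1/(2*l)
t = -17 (t = -2 - 15 = -17)
j(b, R) = 59/10 (j(b, R) = 6 - (-1)*(1/2)/(-5) = 6 - (-1)*(1/2)*(-1/5) = 6 - (-1)*(-1)/10 = 6 - 1*1/10 = 6 - 1/10 = 59/10)
(j(-5, (3 - 2)/(3 + 7)) + t)**2 = (59/10 - 17)**2 = (-111/10)**2 = 12321/100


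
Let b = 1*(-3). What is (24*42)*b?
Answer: -3024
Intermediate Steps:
b = -3
(24*42)*b = (24*42)*(-3) = 1008*(-3) = -3024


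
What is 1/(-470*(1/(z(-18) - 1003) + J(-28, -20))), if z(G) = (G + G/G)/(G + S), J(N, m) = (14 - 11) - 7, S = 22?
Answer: 4029/7576400 ≈ 0.00053178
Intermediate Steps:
J(N, m) = -4 (J(N, m) = 3 - 7 = -4)
z(G) = (1 + G)/(22 + G) (z(G) = (G + G/G)/(G + 22) = (G + 1)/(22 + G) = (1 + G)/(22 + G))
1/(-470*(1/(z(-18) - 1003) + J(-28, -20))) = 1/(-470*(1/((1 - 18)/(22 - 18) - 1003) - 4)) = 1/(-470*(1/(-17/4 - 1003) - 4)) = 1/(-470*(1/(-4029/4) - 4)) = 1/(-470*(-4/4029 - 4)) = 1/(-470*(-16120/4029)) = 1/(7576400/4029) = 4029/7576400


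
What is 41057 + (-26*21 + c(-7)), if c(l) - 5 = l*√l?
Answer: 40516 - 7*I*√7 ≈ 40516.0 - 18.52*I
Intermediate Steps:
c(l) = 5 + l^(3/2) (c(l) = 5 + l*√l = 5 + l^(3/2))
41057 + (-26*21 + c(-7)) = 41057 + (-26*21 + (5 + (-7)^(3/2))) = 41057 + (-546 + (5 - 7*I*√7)) = 41057 + (-541 - 7*I*√7) = 40516 - 7*I*√7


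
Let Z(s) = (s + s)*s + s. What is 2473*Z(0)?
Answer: 0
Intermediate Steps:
Z(s) = s + 2*s² (Z(s) = (2*s)*s + s = 2*s² + s = s + 2*s²)
2473*Z(0) = 2473*(0*(1 + 2*0)) = 2473*(0*(1 + 0)) = 2473*(0*1) = 2473*0 = 0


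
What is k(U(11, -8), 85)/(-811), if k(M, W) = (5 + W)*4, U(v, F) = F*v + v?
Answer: -360/811 ≈ -0.44390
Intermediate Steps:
U(v, F) = v + F*v
k(M, W) = 20 + 4*W
k(U(11, -8), 85)/(-811) = (20 + 4*85)/(-811) = (20 + 340)*(-1/811) = 360*(-1/811) = -360/811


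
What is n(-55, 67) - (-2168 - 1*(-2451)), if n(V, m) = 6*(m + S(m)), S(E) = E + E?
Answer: 923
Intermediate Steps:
S(E) = 2*E
n(V, m) = 18*m (n(V, m) = 6*(m + 2*m) = 6*(3*m) = 18*m)
n(-55, 67) - (-2168 - 1*(-2451)) = 18*67 - (-2168 - 1*(-2451)) = 1206 - (-2168 + 2451) = 1206 - 1*283 = 1206 - 283 = 923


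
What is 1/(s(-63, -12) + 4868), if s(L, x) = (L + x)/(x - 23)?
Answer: 7/34091 ≈ 0.00020533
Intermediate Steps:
s(L, x) = (L + x)/(-23 + x)
1/(s(-63, -12) + 4868) = 1/((-63 - 12)/(-23 - 12) + 4868) = 1/(-75/(-35) + 4868) = 1/(-1/35*(-75) + 4868) = 1/(15/7 + 4868) = 1/(34091/7) = 7/34091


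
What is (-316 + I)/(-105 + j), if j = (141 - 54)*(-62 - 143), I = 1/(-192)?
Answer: 60673/3444480 ≈ 0.017615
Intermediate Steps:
I = -1/192 ≈ -0.0052083
j = -17835 (j = 87*(-205) = -17835)
(-316 + I)/(-105 + j) = (-316 - 1/192)/(-105 - 17835) = -60673/192/(-17940) = -60673/192*(-1/17940) = 60673/3444480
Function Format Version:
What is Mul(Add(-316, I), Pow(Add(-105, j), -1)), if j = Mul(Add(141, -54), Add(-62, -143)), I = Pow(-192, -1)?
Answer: Rational(60673, 3444480) ≈ 0.017615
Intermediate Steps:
I = Rational(-1, 192) ≈ -0.0052083
j = -17835 (j = Mul(87, -205) = -17835)
Mul(Add(-316, I), Pow(Add(-105, j), -1)) = Mul(Add(-316, Rational(-1, 192)), Pow(Add(-105, -17835), -1)) = Mul(Rational(-60673, 192), Pow(-17940, -1)) = Mul(Rational(-60673, 192), Rational(-1, 17940)) = Rational(60673, 3444480)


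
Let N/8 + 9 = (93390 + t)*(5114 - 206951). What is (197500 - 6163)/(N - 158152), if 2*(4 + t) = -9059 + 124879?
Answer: -191337/244297204240 ≈ -7.8321e-7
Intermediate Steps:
t = 57906 (t = -4 + (-9059 + 124879)/2 = -4 + (½)*115820 = -4 + 57910 = 57906)
N = -244297046088 (N = -72 + 8*((93390 + 57906)*(5114 - 206951)) = -72 + 8*(151296*(-201837)) = -72 + 8*(-30537130752) = -72 - 244297046016 = -244297046088)
(197500 - 6163)/(N - 158152) = (197500 - 6163)/(-244297046088 - 158152) = 191337/(-244297204240) = 191337*(-1/244297204240) = -191337/244297204240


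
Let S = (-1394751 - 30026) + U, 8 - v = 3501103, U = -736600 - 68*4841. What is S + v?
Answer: -5991660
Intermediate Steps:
U = -1065788 (U = -736600 - 329188 = -1065788)
v = -3501095 (v = 8 - 1*3501103 = 8 - 3501103 = -3501095)
S = -2490565 (S = (-1394751 - 30026) - 1065788 = -1424777 - 1065788 = -2490565)
S + v = -2490565 - 3501095 = -5991660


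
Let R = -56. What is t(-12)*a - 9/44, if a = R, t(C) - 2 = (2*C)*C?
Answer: -714569/44 ≈ -16240.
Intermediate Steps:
t(C) = 2 + 2*C² (t(C) = 2 + (2*C)*C = 2 + 2*C²)
a = -56
t(-12)*a - 9/44 = (2 + 2*(-12)²)*(-56) - 9/44 = (2 + 2*144)*(-56) - 9*1/44 = (2 + 288)*(-56) - 9/44 = 290*(-56) - 9/44 = -16240 - 9/44 = -714569/44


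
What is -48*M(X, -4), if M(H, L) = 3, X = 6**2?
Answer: -144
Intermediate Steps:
X = 36
-48*M(X, -4) = -48*3 = -144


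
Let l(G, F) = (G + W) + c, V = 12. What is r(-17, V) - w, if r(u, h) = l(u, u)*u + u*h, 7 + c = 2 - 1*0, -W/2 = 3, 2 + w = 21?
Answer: 253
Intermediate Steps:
w = 19 (w = -2 + 21 = 19)
W = -6 (W = -2*3 = -6)
c = -5 (c = -7 + (2 - 1*0) = -7 + (2 + 0) = -7 + 2 = -5)
l(G, F) = -11 + G (l(G, F) = (G - 6) - 5 = (-6 + G) - 5 = -11 + G)
r(u, h) = h*u + u*(-11 + u) (r(u, h) = (-11 + u)*u + u*h = u*(-11 + u) + h*u = h*u + u*(-11 + u))
r(-17, V) - w = -17*(-11 + 12 - 17) - 1*19 = -17*(-16) - 19 = 272 - 19 = 253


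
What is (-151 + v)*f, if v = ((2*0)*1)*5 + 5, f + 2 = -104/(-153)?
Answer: 29492/153 ≈ 192.76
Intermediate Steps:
f = -202/153 (f = -2 - 104/(-153) = -2 - 104*(-1/153) = -2 + 104/153 = -202/153 ≈ -1.3203)
v = 5 (v = (0*1)*5 + 5 = 0*5 + 5 = 0 + 5 = 5)
(-151 + v)*f = (-151 + 5)*(-202/153) = -146*(-202/153) = 29492/153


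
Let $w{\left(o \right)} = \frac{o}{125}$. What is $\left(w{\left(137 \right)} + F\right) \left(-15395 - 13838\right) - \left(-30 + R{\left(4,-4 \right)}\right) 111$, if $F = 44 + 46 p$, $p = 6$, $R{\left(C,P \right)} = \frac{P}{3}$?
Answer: $- \frac{1172890171}{125} \approx -9.3831 \cdot 10^{6}$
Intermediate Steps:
$R{\left(C,P \right)} = \frac{P}{3}$ ($R{\left(C,P \right)} = P \frac{1}{3} = \frac{P}{3}$)
$F = 320$ ($F = 44 + 46 \cdot 6 = 44 + 276 = 320$)
$w{\left(o \right)} = \frac{o}{125}$ ($w{\left(o \right)} = o \frac{1}{125} = \frac{o}{125}$)
$\left(w{\left(137 \right)} + F\right) \left(-15395 - 13838\right) - \left(-30 + R{\left(4,-4 \right)}\right) 111 = \left(\frac{1}{125} \cdot 137 + 320\right) \left(-15395 - 13838\right) - \left(-30 + \frac{1}{3} \left(-4\right)\right) 111 = \left(\frac{137}{125} + 320\right) \left(-29233\right) - \left(-30 - \frac{4}{3}\right) 111 = \frac{40137}{125} \left(-29233\right) - \left(- \frac{94}{3}\right) 111 = - \frac{1173324921}{125} - -3478 = - \frac{1173324921}{125} + 3478 = - \frac{1172890171}{125}$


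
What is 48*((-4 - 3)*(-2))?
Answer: 672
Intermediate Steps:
48*((-4 - 3)*(-2)) = 48*(-7*(-2)) = 48*14 = 672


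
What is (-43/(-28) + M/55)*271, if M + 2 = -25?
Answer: 436039/1540 ≈ 283.14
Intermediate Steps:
M = -27 (M = -2 - 25 = -27)
(-43/(-28) + M/55)*271 = (-43/(-28) - 27/55)*271 = (-43*(-1/28) - 27*1/55)*271 = (43/28 - 27/55)*271 = (1609/1540)*271 = 436039/1540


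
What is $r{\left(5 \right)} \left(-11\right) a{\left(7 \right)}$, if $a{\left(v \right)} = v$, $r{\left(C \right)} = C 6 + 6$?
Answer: $-2772$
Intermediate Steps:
$r{\left(C \right)} = 6 + 6 C$ ($r{\left(C \right)} = 6 C + 6 = 6 + 6 C$)
$r{\left(5 \right)} \left(-11\right) a{\left(7 \right)} = \left(6 + 6 \cdot 5\right) \left(-11\right) 7 = \left(6 + 30\right) \left(-11\right) 7 = 36 \left(-11\right) 7 = \left(-396\right) 7 = -2772$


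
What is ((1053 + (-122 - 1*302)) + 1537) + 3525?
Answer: 5691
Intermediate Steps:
((1053 + (-122 - 1*302)) + 1537) + 3525 = ((1053 + (-122 - 302)) + 1537) + 3525 = ((1053 - 424) + 1537) + 3525 = (629 + 1537) + 3525 = 2166 + 3525 = 5691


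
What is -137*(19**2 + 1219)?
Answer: -216460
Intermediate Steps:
-137*(19**2 + 1219) = -137*(361 + 1219) = -137*1580 = -216460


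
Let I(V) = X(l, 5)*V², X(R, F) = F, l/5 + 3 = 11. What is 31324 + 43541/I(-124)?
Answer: 2408232661/76880 ≈ 31325.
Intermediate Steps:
l = 40 (l = -15 + 5*11 = -15 + 55 = 40)
I(V) = 5*V²
31324 + 43541/I(-124) = 31324 + 43541/((5*(-124)²)) = 31324 + 43541/((5*15376)) = 31324 + 43541/76880 = 2408232661/76880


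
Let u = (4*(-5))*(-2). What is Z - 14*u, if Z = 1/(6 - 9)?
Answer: -1681/3 ≈ -560.33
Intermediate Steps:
u = 40 (u = -20*(-2) = 40)
Z = -⅓ (Z = 1/(-3) = -⅓ ≈ -0.33333)
Z - 14*u = -⅓ - 14*40 = -⅓ - 560 = -1681/3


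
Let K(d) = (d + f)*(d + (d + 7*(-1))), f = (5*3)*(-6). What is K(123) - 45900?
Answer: -38013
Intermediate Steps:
f = -90 (f = 15*(-6) = -90)
K(d) = (-90 + d)*(-7 + 2*d) (K(d) = (d - 90)*(d + (d + 7*(-1))) = (-90 + d)*(d + (d - 7)) = (-90 + d)*(d + (-7 + d)) = (-90 + d)*(-7 + 2*d))
K(123) - 45900 = (630 - 187*123 + 2*123²) - 45900 = (630 - 23001 + 2*15129) - 45900 = (630 - 23001 + 30258) - 45900 = 7887 - 45900 = -38013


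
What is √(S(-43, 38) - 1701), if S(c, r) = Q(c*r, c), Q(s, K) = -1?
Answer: I*√1702 ≈ 41.255*I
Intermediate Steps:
S(c, r) = -1
√(S(-43, 38) - 1701) = √(-1 - 1701) = √(-1702) = I*√1702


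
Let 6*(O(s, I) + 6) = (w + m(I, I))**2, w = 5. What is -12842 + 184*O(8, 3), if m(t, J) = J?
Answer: -35950/3 ≈ -11983.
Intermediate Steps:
O(s, I) = -6 + (5 + I)**2/6
-12842 + 184*O(8, 3) = -12842 + 184*(-6 + (5 + 3)**2/6) = -12842 + 184*(-6 + (1/6)*8**2) = -12842 + 184*(-6 + (1/6)*64) = -12842 + 184*(-6 + 32/3) = -12842 + 184*(14/3) = -12842 + 2576/3 = -35950/3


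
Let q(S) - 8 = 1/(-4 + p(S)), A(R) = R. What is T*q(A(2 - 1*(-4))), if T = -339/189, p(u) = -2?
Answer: -5311/378 ≈ -14.050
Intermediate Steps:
q(S) = 47/6 (q(S) = 8 + 1/(-4 - 2) = 8 + 1/(-6) = 8 - 1/6 = 47/6)
T = -113/63 (T = -339*1/189 = -113/63 ≈ -1.7937)
T*q(A(2 - 1*(-4))) = -113/63*47/6 = -5311/378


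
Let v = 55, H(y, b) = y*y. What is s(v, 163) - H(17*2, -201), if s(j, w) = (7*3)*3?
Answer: -1093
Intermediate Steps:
H(y, b) = y**2
s(j, w) = 63 (s(j, w) = 21*3 = 63)
s(v, 163) - H(17*2, -201) = 63 - (17*2)**2 = 63 - 1*34**2 = 63 - 1*1156 = 63 - 1156 = -1093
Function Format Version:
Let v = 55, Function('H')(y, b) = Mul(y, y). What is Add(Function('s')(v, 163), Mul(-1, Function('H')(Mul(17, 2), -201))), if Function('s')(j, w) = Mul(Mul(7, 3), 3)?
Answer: -1093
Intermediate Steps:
Function('H')(y, b) = Pow(y, 2)
Function('s')(j, w) = 63 (Function('s')(j, w) = Mul(21, 3) = 63)
Add(Function('s')(v, 163), Mul(-1, Function('H')(Mul(17, 2), -201))) = Add(63, Mul(-1, Pow(Mul(17, 2), 2))) = Add(63, Mul(-1, Pow(34, 2))) = Add(63, Mul(-1, 1156)) = Add(63, -1156) = -1093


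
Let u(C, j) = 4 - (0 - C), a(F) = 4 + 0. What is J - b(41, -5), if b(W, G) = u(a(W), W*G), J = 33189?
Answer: 33181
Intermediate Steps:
a(F) = 4
u(C, j) = 4 + C (u(C, j) = 4 - (-1)*C = 4 + C)
b(W, G) = 8 (b(W, G) = 4 + 4 = 8)
J - b(41, -5) = 33189 - 1*8 = 33189 - 8 = 33181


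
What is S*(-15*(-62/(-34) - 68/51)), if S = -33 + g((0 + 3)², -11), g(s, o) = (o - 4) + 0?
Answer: 6000/17 ≈ 352.94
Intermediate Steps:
g(s, o) = -4 + o (g(s, o) = (-4 + o) + 0 = -4 + o)
S = -48 (S = -33 + (-4 - 11) = -33 - 15 = -48)
S*(-15*(-62/(-34) - 68/51)) = -(-720)*(-62/(-34) - 68/51) = -(-720)*(-62*(-1/34) - 68*1/51) = -(-720)*(31/17 - 4/3) = -(-720)*25/51 = -48*(-125/17) = 6000/17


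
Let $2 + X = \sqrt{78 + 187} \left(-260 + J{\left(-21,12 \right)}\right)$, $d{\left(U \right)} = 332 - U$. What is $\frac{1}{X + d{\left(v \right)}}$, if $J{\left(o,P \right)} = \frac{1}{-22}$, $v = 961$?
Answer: $\frac{305404}{8480697941} - \frac{125862 \sqrt{265}}{8480697941} \approx -0.00020558$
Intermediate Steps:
$J{\left(o,P \right)} = - \frac{1}{22}$
$X = -2 - \frac{5721 \sqrt{265}}{22}$ ($X = -2 + \sqrt{78 + 187} \left(-260 - \frac{1}{22}\right) = -2 + \sqrt{265} \left(- \frac{5721}{22}\right) = -2 - \frac{5721 \sqrt{265}}{22} \approx -4235.2$)
$\frac{1}{X + d{\left(v \right)}} = \frac{1}{\left(-2 - \frac{5721 \sqrt{265}}{22}\right) + \left(332 - 961\right)} = \frac{1}{\left(-2 - \frac{5721 \sqrt{265}}{22}\right) - 629} = \frac{1}{-631 - \frac{5721 \sqrt{265}}{22}}$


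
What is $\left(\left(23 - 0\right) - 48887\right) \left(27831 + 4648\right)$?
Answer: $-1587053856$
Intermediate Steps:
$\left(\left(23 - 0\right) - 48887\right) \left(27831 + 4648\right) = \left(\left(23 + 0\right) - 48887\right) 32479 = \left(23 - 48887\right) 32479 = \left(-48864\right) 32479 = -1587053856$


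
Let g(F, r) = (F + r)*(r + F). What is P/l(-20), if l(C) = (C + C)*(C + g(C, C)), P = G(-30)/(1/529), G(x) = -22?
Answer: 5819/31600 ≈ 0.18415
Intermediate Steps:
g(F, r) = (F + r)² (g(F, r) = (F + r)*(F + r) = (F + r)²)
P = -11638 (P = -22/(1/529) = -22/1/529 = -22*529 = -11638)
l(C) = 2*C*(C + 4*C²) (l(C) = (C + C)*(C + (C + C)²) = (2*C)*(C + (2*C)²) = (2*C)*(C + 4*C²) = 2*C*(C + 4*C²))
P/l(-20) = -11638*1/(400*(2 + 8*(-20))) = -11638*1/(400*(2 - 160)) = -11638/(400*(-158)) = -11638/(-63200) = -11638*(-1/63200) = 5819/31600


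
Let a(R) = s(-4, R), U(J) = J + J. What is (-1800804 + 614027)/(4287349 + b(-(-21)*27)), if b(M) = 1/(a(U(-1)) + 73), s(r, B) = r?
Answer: -81887613/295827082 ≈ -0.27681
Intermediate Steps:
U(J) = 2*J
a(R) = -4
b(M) = 1/69 (b(M) = 1/(-4 + 73) = 1/69)
(-1800804 + 614027)/(4287349 + b(-(-21)*27)) = (-1800804 + 614027)/(4287349 + 1/69) = -1186777/295827082/69 = -1186777*69/295827082 = -81887613/295827082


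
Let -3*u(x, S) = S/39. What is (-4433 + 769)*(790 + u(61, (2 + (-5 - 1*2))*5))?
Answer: -338755120/117 ≈ -2.8953e+6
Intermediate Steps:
u(x, S) = -S/117 (u(x, S) = -S/(3*39) = -S/117)
(-4433 + 769)*(790 + u(61, (2 + (-5 - 1*2))*5)) = (-4433 + 769)*(790 - (2 + (-5 - 1*2))*5/117) = -3664*(790 - (2 + (-5 - 2))*5/117) = -3664*(790 - (2 - 7)*5/117) = -3664*(790 - (-5)*5/117) = -3664*(790 - 1/117*(-25)) = -3664*(790 + 25/117) = -3664*92455/117 = -338755120/117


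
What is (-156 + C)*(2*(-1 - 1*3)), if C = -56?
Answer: 1696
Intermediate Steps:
(-156 + C)*(2*(-1 - 1*3)) = (-156 - 56)*(2*(-1 - 1*3)) = -424*(-1 - 3) = -424*(-4) = -212*(-8) = 1696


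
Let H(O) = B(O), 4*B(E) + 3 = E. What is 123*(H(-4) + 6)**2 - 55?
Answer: 34667/16 ≈ 2166.7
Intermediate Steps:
B(E) = -3/4 + E/4
H(O) = -3/4 + O/4
123*(H(-4) + 6)**2 - 55 = 123*((-3/4 + (1/4)*(-4)) + 6)**2 - 55 = 123*((-3/4 - 1) + 6)**2 - 55 = 123*(-7/4 + 6)**2 - 55 = 123*(17/4)**2 - 55 = 123*(289/16) - 55 = 35547/16 - 55 = 34667/16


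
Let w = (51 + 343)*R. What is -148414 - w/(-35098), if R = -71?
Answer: -2604531273/17549 ≈ -1.4841e+5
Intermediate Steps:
w = -27974 (w = (51 + 343)*(-71) = 394*(-71) = -27974)
-148414 - w/(-35098) = -148414 - (-27974)/(-35098) = -148414 - (-27974)*(-1)/35098 = -148414 - 1*13987/17549 = -148414 - 13987/17549 = -2604531273/17549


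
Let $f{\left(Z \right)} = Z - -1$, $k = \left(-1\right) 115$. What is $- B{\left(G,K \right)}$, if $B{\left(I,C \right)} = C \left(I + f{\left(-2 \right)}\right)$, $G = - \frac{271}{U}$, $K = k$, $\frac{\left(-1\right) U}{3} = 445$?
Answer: $- \frac{24472}{267} \approx -91.655$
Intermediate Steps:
$k = -115$
$U = -1335$ ($U = \left(-3\right) 445 = -1335$)
$K = -115$
$f{\left(Z \right)} = 1 + Z$ ($f{\left(Z \right)} = Z + 1 = 1 + Z$)
$G = \frac{271}{1335}$ ($G = - \frac{271}{-1335} = \left(-271\right) \left(- \frac{1}{1335}\right) = \frac{271}{1335} \approx 0.203$)
$B{\left(I,C \right)} = C \left(-1 + I\right)$ ($B{\left(I,C \right)} = C \left(I + \left(1 - 2\right)\right) = C \left(I - 1\right) = C \left(-1 + I\right)$)
$- B{\left(G,K \right)} = - \left(-115\right) \left(-1 + \frac{271}{1335}\right) = - \frac{\left(-115\right) \left(-1064\right)}{1335} = \left(-1\right) \frac{24472}{267} = - \frac{24472}{267}$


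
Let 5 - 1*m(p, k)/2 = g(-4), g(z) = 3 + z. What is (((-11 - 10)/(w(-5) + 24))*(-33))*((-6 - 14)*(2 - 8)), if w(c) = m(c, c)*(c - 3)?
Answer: -1155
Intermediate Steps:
m(p, k) = 12 (m(p, k) = 10 - 2*(3 - 4) = 10 - 2*(-1) = 10 + 2 = 12)
w(c) = -36 + 12*c (w(c) = 12*(c - 3) = 12*(-3 + c) = -36 + 12*c)
(((-11 - 10)/(w(-5) + 24))*(-33))*((-6 - 14)*(2 - 8)) = (((-11 - 10)/((-36 + 12*(-5)) + 24))*(-33))*((-6 - 14)*(2 - 8)) = (-21/((-36 - 60) + 24)*(-33))*(-20*(-6)) = (-21/(-96 + 24)*(-33))*120 = (-21/(-72)*(-33))*120 = (-21*(-1/72)*(-33))*120 = ((7/24)*(-33))*120 = -77/8*120 = -1155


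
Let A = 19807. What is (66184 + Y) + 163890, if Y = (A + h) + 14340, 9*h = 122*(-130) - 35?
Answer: 2362094/9 ≈ 2.6246e+5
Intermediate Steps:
h = -15895/9 (h = (122*(-130) - 35)/9 = (-15860 - 35)/9 = (⅑)*(-15895) = -15895/9 ≈ -1766.1)
Y = 291428/9 (Y = (19807 - 15895/9) + 14340 = 162368/9 + 14340 = 291428/9 ≈ 32381.)
(66184 + Y) + 163890 = (66184 + 291428/9) + 163890 = 887084/9 + 163890 = 2362094/9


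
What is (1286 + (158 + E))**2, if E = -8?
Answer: 2062096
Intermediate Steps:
(1286 + (158 + E))**2 = (1286 + (158 - 8))**2 = (1286 + 150)**2 = 1436**2 = 2062096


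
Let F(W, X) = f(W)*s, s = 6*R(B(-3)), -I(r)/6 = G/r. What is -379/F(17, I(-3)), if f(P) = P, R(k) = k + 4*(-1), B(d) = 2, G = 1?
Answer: 379/204 ≈ 1.8578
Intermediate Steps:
R(k) = -4 + k (R(k) = k - 4 = -4 + k)
I(r) = -6/r
s = -12 (s = 6*(-4 + 2) = 6*(-2) = -12)
F(W, X) = -12*W (F(W, X) = W*(-12) = -12*W)
-379/F(17, I(-3)) = -379/((-12*17)) = -379/(-204) = -379*(-1/204) = 379/204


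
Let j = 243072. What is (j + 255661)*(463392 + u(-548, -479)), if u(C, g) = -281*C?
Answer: 307907779540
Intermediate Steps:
(j + 255661)*(463392 + u(-548, -479)) = (243072 + 255661)*(463392 - 281*(-548)) = 498733*(463392 + 153988) = 498733*617380 = 307907779540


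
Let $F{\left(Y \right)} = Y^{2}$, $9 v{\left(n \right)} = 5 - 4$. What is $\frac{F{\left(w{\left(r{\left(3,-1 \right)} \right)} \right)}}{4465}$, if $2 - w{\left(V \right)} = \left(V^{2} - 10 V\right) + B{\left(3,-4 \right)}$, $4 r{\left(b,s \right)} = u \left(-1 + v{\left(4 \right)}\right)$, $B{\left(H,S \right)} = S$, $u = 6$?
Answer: $\frac{6724}{361665} \approx 0.018592$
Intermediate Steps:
$v{\left(n \right)} = \frac{1}{9}$ ($v{\left(n \right)} = \frac{5 - 4}{9} = \frac{1}{9} \cdot 1 = \frac{1}{9}$)
$r{\left(b,s \right)} = - \frac{4}{3}$ ($r{\left(b,s \right)} = \frac{6 \left(-1 + \frac{1}{9}\right)}{4} = \frac{6 \left(- \frac{8}{9}\right)}{4} = \frac{1}{4} \left(- \frac{16}{3}\right) = - \frac{4}{3}$)
$w{\left(V \right)} = 6 - V^{2} + 10 V$ ($w{\left(V \right)} = 2 - \left(\left(V^{2} - 10 V\right) - 4\right) = 2 - \left(-4 + V^{2} - 10 V\right) = 2 + \left(4 - V^{2} + 10 V\right) = 6 - V^{2} + 10 V$)
$\frac{F{\left(w{\left(r{\left(3,-1 \right)} \right)} \right)}}{4465} = \frac{\left(6 - \left(- \frac{4}{3}\right)^{2} + 10 \left(- \frac{4}{3}\right)\right)^{2}}{4465} = \left(6 - \frac{16}{9} - \frac{40}{3}\right)^{2} \cdot \frac{1}{4465} = \left(- \frac{82}{9}\right)^{2} \cdot \frac{1}{4465} = \frac{6724}{81} \cdot \frac{1}{4465} = \frac{6724}{361665}$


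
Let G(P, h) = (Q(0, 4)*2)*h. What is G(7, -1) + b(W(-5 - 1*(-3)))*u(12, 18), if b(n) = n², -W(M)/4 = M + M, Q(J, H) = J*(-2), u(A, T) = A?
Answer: 3072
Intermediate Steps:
Q(J, H) = -2*J
W(M) = -8*M (W(M) = -4*(M + M) = -8*M)
G(P, h) = 0 (G(P, h) = (-2*0*2)*h = (0*2)*h = 0*h = 0)
G(7, -1) + b(W(-5 - 1*(-3)))*u(12, 18) = 0 + (-8*(-5 - 1*(-3)))²*12 = 0 + (-8*(-5 + 3))²*12 = 0 + (-8*(-2))²*12 = 0 + 16²*12 = 0 + 256*12 = 0 + 3072 = 3072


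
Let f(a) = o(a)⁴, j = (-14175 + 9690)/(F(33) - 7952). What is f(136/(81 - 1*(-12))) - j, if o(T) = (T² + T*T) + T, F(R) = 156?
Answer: 47311705564744186311515/43624997881486526196 ≈ 1084.5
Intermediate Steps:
o(T) = T + 2*T² (o(T) = (T² + T²) + T = 2*T² + T = T + 2*T²)
j = 4485/7796 (j = (-14175 + 9690)/(156 - 7952) = -4485/(-7796) = -4485*(-1/7796) = 4485/7796 ≈ 0.57529)
f(a) = a⁴*(1 + 2*a)⁴ (f(a) = (a*(1 + 2*a))⁴ = a⁴*(1 + 2*a)⁴)
f(136/(81 - 1*(-12))) - j = (136/(81 - 1*(-12)))⁴*(1 + 2*(136/(81 - 1*(-12))))⁴ - 1*4485/7796 = (136/(81 + 12))⁴*(1 + 2*(136/(81 + 12)))⁴ - 4485/7796 = (136/93)⁴*(1 + 2*(136/93))⁴ - 4485/7796 = 342102016*(1 + 272/93)⁴/74805201 - 4485/7796 = 342102016*(365/93)⁴/74805201 - 4485/7796 = (342102016/74805201)*(17748900625/74805201) - 4485/7796 = 6071934685596160000/5595818096650401 - 4485/7796 = 47311705564744186311515/43624997881486526196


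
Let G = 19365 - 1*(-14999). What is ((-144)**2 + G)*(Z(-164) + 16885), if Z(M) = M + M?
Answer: 912290700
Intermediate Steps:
Z(M) = 2*M
G = 34364 (G = 19365 + 14999 = 34364)
((-144)**2 + G)*(Z(-164) + 16885) = ((-144)**2 + 34364)*(2*(-164) + 16885) = (20736 + 34364)*(-328 + 16885) = 55100*16557 = 912290700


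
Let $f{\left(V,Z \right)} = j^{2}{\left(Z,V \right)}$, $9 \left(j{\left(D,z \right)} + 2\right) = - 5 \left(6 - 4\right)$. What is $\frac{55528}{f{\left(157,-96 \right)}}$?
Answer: $\frac{562221}{98} \approx 5736.9$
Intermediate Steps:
$j{\left(D,z \right)} = - \frac{28}{9}$ ($j{\left(D,z \right)} = -2 + \frac{\left(-5\right) \left(6 - 4\right)}{9} = -2 + \frac{\left(-5\right) 2}{9} = -2 + \frac{1}{9} \left(-10\right) = -2 - \frac{10}{9} = - \frac{28}{9}$)
$f{\left(V,Z \right)} = \frac{784}{81}$ ($f{\left(V,Z \right)} = \left(- \frac{28}{9}\right)^{2} = \frac{784}{81}$)
$\frac{55528}{f{\left(157,-96 \right)}} = \frac{55528}{\frac{784}{81}} = 55528 \cdot \frac{81}{784} = \frac{562221}{98}$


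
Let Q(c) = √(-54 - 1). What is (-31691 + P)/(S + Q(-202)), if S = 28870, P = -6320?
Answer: -219475514/166695391 + 38011*I*√55/833476955 ≈ -1.3166 + 0.00033822*I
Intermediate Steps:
Q(c) = I*√55 (Q(c) = √(-55) = I*√55)
(-31691 + P)/(S + Q(-202)) = (-31691 - 6320)/(28870 + I*√55) = -38011/(28870 + I*√55)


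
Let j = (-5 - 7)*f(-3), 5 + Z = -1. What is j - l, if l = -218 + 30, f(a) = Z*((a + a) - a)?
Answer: -28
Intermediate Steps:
Z = -6 (Z = -5 - 1 = -6)
f(a) = -6*a (f(a) = -6*((a + a) - a) = -6*(2*a - a) = -6*a)
l = -188
j = -216 (j = (-5 - 7)*(-6*(-3)) = -12*18 = -216)
j - l = -216 - 1*(-188) = -216 + 188 = -28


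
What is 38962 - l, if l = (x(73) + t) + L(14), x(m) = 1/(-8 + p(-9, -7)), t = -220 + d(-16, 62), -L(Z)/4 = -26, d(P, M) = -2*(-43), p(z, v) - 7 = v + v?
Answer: 584881/15 ≈ 38992.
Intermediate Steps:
p(z, v) = 7 + 2*v (p(z, v) = 7 + (v + v) = 7 + 2*v)
d(P, M) = 86
L(Z) = 104 (L(Z) = -4*(-26) = 104)
t = -134 (t = -220 + 86 = -134)
x(m) = -1/15 (x(m) = 1/(-8 + (7 + 2*(-7))) = 1/(-8 + (7 - 14)) = 1/(-8 - 7) = 1/(-15) = -1/15)
l = -451/15 (l = (-1/15 - 134) + 104 = -2011/15 + 104 = -451/15 ≈ -30.067)
38962 - l = 38962 - 1*(-451/15) = 38962 + 451/15 = 584881/15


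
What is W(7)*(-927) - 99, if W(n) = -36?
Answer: 33273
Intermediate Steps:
W(7)*(-927) - 99 = -36*(-927) - 99 = 33372 - 99 = 33273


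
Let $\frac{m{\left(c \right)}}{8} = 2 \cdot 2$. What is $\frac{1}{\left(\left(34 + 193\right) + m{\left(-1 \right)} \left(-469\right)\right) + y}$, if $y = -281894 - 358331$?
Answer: $- \frac{1}{655006} \approx -1.5267 \cdot 10^{-6}$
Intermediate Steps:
$m{\left(c \right)} = 32$ ($m{\left(c \right)} = 8 \cdot 2 \cdot 2 = 8 \cdot 4 = 32$)
$y = -640225$
$\frac{1}{\left(\left(34 + 193\right) + m{\left(-1 \right)} \left(-469\right)\right) + y} = \frac{1}{\left(\left(34 + 193\right) + 32 \left(-469\right)\right) - 640225} = \frac{1}{\left(227 - 15008\right) - 640225} = \frac{1}{-14781 - 640225} = \frac{1}{-655006} = - \frac{1}{655006}$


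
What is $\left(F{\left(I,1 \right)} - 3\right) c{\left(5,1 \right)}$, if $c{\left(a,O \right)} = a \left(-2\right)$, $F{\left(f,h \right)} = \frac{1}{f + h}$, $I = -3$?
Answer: $35$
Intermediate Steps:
$c{\left(a,O \right)} = - 2 a$
$\left(F{\left(I,1 \right)} - 3\right) c{\left(5,1 \right)} = \left(\frac{1}{-3 + 1} - 3\right) \left(\left(-2\right) 5\right) = \left(\frac{1}{-2} - 3\right) \left(-10\right) = \left(- \frac{1}{2} - 3\right) \left(-10\right) = \left(- \frac{7}{2}\right) \left(-10\right) = 35$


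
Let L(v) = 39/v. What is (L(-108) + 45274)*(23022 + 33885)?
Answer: 10305547873/4 ≈ 2.5764e+9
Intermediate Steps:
(L(-108) + 45274)*(23022 + 33885) = (39/(-108) + 45274)*(23022 + 33885) = (39*(-1/108) + 45274)*56907 = (-13/36 + 45274)*56907 = (1629851/36)*56907 = 10305547873/4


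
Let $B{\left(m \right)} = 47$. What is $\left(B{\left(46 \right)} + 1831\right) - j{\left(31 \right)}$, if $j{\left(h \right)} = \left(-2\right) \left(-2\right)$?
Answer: $1874$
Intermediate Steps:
$j{\left(h \right)} = 4$
$\left(B{\left(46 \right)} + 1831\right) - j{\left(31 \right)} = \left(47 + 1831\right) - 4 = 1878 - 4 = 1874$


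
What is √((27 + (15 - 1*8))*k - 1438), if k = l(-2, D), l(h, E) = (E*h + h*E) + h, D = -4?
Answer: I*√962 ≈ 31.016*I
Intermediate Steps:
l(h, E) = h + 2*E*h (l(h, E) = (E*h + E*h) + h = 2*E*h + h = h + 2*E*h)
k = 14 (k = -2*(1 + 2*(-4)) = -2*(1 - 8) = -2*(-7) = 14)
√((27 + (15 - 1*8))*k - 1438) = √((27 + (15 - 1*8))*14 - 1438) = √((27 + (15 - 8))*14 - 1438) = √((27 + 7)*14 - 1438) = √(34*14 - 1438) = √(476 - 1438) = √(-962) = I*√962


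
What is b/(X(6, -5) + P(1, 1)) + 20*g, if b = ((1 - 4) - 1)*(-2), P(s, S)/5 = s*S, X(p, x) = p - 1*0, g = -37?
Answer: -8132/11 ≈ -739.27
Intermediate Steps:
X(p, x) = p (X(p, x) = p + 0 = p)
P(s, S) = 5*S*s (P(s, S) = 5*(s*S) = 5*(S*s) = 5*S*s)
b = 8 (b = (-3 - 1)*(-2) = -4*(-2) = 8)
b/(X(6, -5) + P(1, 1)) + 20*g = 8/(6 + 5*1*1) + 20*(-37) = 8/(6 + 5) - 740 = 8/11 - 740 = -8132/11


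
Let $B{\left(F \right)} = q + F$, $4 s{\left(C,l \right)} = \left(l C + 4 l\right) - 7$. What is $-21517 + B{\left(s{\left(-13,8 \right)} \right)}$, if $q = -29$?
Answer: $- \frac{86263}{4} \approx -21566.0$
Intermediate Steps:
$s{\left(C,l \right)} = - \frac{7}{4} + l + \frac{C l}{4}$ ($s{\left(C,l \right)} = \frac{\left(l C + 4 l\right) - 7}{4} = \frac{\left(C l + 4 l\right) - 7}{4} = \frac{\left(4 l + C l\right) - 7}{4} = \frac{-7 + 4 l + C l}{4} = - \frac{7}{4} + l + \frac{C l}{4}$)
$B{\left(F \right)} = -29 + F$
$-21517 + B{\left(s{\left(-13,8 \right)} \right)} = -21517 + \left(-29 + \left(- \frac{7}{4} + 8 + \frac{1}{4} \left(-13\right) 8\right)\right) = -21517 - \frac{195}{4} = - \frac{86263}{4}$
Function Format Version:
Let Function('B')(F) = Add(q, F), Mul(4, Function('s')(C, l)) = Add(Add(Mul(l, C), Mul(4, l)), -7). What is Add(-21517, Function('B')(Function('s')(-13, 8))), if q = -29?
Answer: Rational(-86263, 4) ≈ -21566.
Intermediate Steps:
Function('s')(C, l) = Add(Rational(-7, 4), l, Mul(Rational(1, 4), C, l)) (Function('s')(C, l) = Mul(Rational(1, 4), Add(Add(Mul(l, C), Mul(4, l)), -7)) = Mul(Rational(1, 4), Add(Add(Mul(C, l), Mul(4, l)), -7)) = Mul(Rational(1, 4), Add(Add(Mul(4, l), Mul(C, l)), -7)) = Mul(Rational(1, 4), Add(-7, Mul(4, l), Mul(C, l))) = Add(Rational(-7, 4), l, Mul(Rational(1, 4), C, l)))
Function('B')(F) = Add(-29, F)
Add(-21517, Function('B')(Function('s')(-13, 8))) = Add(-21517, Add(-29, Add(Rational(-7, 4), 8, Mul(Rational(1, 4), -13, 8)))) = Add(-21517, Add(-29, Add(Rational(-7, 4), 8, -26))) = Add(-21517, Add(-29, Rational(-79, 4))) = Add(-21517, Rational(-195, 4)) = Rational(-86263, 4)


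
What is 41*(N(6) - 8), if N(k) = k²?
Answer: 1148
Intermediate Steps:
41*(N(6) - 8) = 41*(6² - 8) = 41*(36 - 8) = 41*28 = 1148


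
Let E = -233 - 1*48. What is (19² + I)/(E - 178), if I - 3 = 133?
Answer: -497/459 ≈ -1.0828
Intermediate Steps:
I = 136 (I = 3 + 133 = 136)
E = -281 (E = -233 - 48 = -281)
(19² + I)/(E - 178) = (19² + 136)/(-281 - 178) = (361 + 136)/(-459) = 497*(-1/459) = -497/459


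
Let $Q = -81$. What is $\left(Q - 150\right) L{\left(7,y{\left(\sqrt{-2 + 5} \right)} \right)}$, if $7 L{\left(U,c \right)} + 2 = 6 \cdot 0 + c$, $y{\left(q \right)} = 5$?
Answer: $-99$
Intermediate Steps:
$L{\left(U,c \right)} = - \frac{2}{7} + \frac{c}{7}$ ($L{\left(U,c \right)} = - \frac{2}{7} + \frac{6 \cdot 0 + c}{7} = - \frac{2}{7} + \frac{0 + c}{7} = - \frac{2}{7} + \frac{c}{7}$)
$\left(Q - 150\right) L{\left(7,y{\left(\sqrt{-2 + 5} \right)} \right)} = \left(-81 - 150\right) \left(- \frac{2}{7} + \frac{1}{7} \cdot 5\right) = - 231 \left(- \frac{2}{7} + \frac{5}{7}\right) = \left(-231\right) \frac{3}{7} = -99$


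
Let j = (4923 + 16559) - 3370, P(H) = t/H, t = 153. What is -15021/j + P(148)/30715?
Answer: -17069997771/20583472960 ≈ -0.82931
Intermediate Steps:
P(H) = 153/H
j = 18112 (j = 21482 - 3370 = 18112)
-15021/j + P(148)/30715 = -15021/18112 + (153/148)/30715 = -15021*1/18112 + (153*(1/148))*(1/30715) = -15021/18112 + (153/148)*(1/30715) = -15021/18112 + 153/4545820 = -17069997771/20583472960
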